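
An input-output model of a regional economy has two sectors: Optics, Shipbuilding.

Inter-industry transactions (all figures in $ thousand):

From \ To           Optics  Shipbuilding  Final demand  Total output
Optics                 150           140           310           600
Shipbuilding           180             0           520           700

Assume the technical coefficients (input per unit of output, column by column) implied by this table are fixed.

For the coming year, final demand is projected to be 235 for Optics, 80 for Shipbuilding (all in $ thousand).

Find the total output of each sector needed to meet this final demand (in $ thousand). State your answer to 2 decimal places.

x_O = 363.77, x_S = 189.13

Technical coefficients a_ij = z_ij / X_j:
  a_OO = 150/600 = 0.25, a_SO = 180/600 = 0.30
  a_OS = 140/700 = 0.20, a_SS = 0/700 = 0.00
I − A =
  [   0.75    -0.20]
  [  -0.30     1.00]
det(I−A) = (0.75)(1.00) − (-0.20)(-0.30) = 0.6900
adj(I−A) = [[1.00, 0.20], [0.30, 0.75]]
(I − A)⁻¹ = adj(I−A) / det(I−A) ≈
  [   1.4493     0.2899]
  [   0.4348     1.0870]
x = (I − A)⁻¹ d = adj(I−A)·d / det(I−A), with det(I−A) = 0.6900:
  x_O = (1.00·235 + 0.20·80) / 0.6900 = 251.00 / 0.6900 ≈ 363.77
  x_S = (0.30·235 + 0.75·80) / 0.6900 = 130.50 / 0.6900 ≈ 189.13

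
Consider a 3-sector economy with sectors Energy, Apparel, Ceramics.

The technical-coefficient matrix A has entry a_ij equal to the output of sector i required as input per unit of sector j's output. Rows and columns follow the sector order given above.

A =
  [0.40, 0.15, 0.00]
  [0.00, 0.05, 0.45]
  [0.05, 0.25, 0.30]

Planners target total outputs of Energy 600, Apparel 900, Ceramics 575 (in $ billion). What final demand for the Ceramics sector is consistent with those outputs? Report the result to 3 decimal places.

d_3 = 147.500

I − A =
  [   0.60    -0.15     0.00]
  [   0.00     0.95    -0.45]
  [  -0.05    -0.25     0.70]
d = (I − A) x:
  d_1 = (+0.60)·600 + (-0.15)·900 + (+0.00)·575 = 225.000
  d_2 = (+0.00)·600 + (+0.95)·900 + (-0.45)·575 = 596.250
  d_3 = (-0.05)·600 + (-0.25)·900 + (+0.70)·575 = 147.500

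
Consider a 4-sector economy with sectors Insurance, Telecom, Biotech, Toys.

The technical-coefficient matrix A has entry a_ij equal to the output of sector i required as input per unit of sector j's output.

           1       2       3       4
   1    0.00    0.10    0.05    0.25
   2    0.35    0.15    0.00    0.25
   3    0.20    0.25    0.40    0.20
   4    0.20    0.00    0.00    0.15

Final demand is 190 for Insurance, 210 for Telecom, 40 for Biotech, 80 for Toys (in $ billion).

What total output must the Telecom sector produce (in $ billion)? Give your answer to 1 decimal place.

x_2 = 415.1

I − A =
  [   1.00    -0.10    -0.05    -0.25]
  [  -0.35     0.85     0.00    -0.25]
  [  -0.20    -0.25     0.60    -0.20]
  [  -0.20     0.00     0.00     0.85]
Compute the cofactors C_ij = (−1)^(i+j)·(3×3 minor ij) of I−A; the adjugate is their transpose:
adj(I−A) = Cᵀ =
  [ 0.433500   0.061625   0.036125   0.154125]
  [ 0.208500   0.469500   0.017375   0.203500]
  [ 0.265375   0.221000   0.645250   0.294875]
  [ 0.102000   0.014500   0.008500   0.476125]
det(I−A) = Σ_j (I−A)_1j·C_1j = (1.00)(0.433500) + (-0.10)(0.208500) + (-0.05)(0.265375) + (-0.25)(0.102000) = 0.37388125
(I − A)⁻¹ = adj(I−A) / det(I−A) ≈
  [   1.1595     0.1648     0.0966     0.4122]
  [   0.5577     1.2557     0.0465     0.5443]
  [   0.7098     0.5911     1.7258     0.7887]
  [   0.2728     0.0388     0.0227     1.2735]
x = (I − A)⁻¹ d = adj(I−A)·d / det(I−A), with det(I−A) = 0.37388125:
  x_1 = (0.433500·190 + 0.061625·210 + 0.036125·40 + 0.154125·80) / 0.37388125 = 109.08125 / 0.37388125 ≈ 291.8
  x_2 = (0.208500·190 + 0.469500·210 + 0.017375·40 + 0.203500·80) / 0.37388125 = 155.185 / 0.37388125 ≈ 415.1
  x_3 = (0.265375·190 + 0.221000·210 + 0.645250·40 + 0.294875·80) / 0.37388125 = 146.23125 / 0.37388125 ≈ 391.1
  x_4 = (0.102000·190 + 0.014500·210 + 0.008500·40 + 0.476125·80) / 0.37388125 = 60.855 / 0.37388125 ≈ 162.8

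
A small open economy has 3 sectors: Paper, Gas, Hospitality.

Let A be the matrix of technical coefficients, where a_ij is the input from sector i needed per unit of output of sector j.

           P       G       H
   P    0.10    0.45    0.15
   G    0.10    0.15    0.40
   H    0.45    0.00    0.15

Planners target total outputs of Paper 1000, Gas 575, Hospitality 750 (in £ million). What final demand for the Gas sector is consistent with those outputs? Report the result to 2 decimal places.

d_G = 88.75

I − A =
  [   0.90    -0.45    -0.15]
  [  -0.10     0.85    -0.40]
  [  -0.45     0.00     0.85]
d = (I − A) x:
  d_P = (+0.90)·1000 + (-0.45)·575 + (-0.15)·750 = 528.75
  d_G = (-0.10)·1000 + (+0.85)·575 + (-0.40)·750 = 88.75
  d_H = (-0.45)·1000 + (+0.00)·575 + (+0.85)·750 = 187.50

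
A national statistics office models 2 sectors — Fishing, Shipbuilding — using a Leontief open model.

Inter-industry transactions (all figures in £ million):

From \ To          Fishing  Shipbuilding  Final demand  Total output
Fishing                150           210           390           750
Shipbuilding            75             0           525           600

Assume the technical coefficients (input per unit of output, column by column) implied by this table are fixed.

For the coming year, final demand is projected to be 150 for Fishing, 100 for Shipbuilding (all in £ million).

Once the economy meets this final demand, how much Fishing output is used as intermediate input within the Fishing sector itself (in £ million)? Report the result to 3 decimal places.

Technical coefficients a_ij = z_ij / X_j:
  a_11 = 150/750 = 0.20, a_21 = 75/750 = 0.10
  a_12 = 210/600 = 0.35, a_22 = 0/600 = 0.00
I − A =
  [   0.80    -0.35]
  [  -0.10     1.00]
det(I−A) = (0.80)(1.00) − (-0.35)(-0.10) = 0.7650
adj(I−A) = [[1.00, 0.35], [0.10, 0.80]]
(I − A)⁻¹ = adj(I−A) / det(I−A) ≈
  [   1.3072     0.4575]
  [   0.1307     1.0458]
First solve x = (I − A)⁻¹ d = adj(I−A)·d / det(I−A); in particular x_1 = (1.00·150 + 0.35·100) / 0.7650 = 185.00 / 0.7650 ≈ 241.83007.
Intermediate flow from 1 to 1: z_11 = a_11 · x_1 = 0.20 × 185.00 / 0.7650 = 37.00 / 0.7650 ≈ 48.366.

z_11 = 48.366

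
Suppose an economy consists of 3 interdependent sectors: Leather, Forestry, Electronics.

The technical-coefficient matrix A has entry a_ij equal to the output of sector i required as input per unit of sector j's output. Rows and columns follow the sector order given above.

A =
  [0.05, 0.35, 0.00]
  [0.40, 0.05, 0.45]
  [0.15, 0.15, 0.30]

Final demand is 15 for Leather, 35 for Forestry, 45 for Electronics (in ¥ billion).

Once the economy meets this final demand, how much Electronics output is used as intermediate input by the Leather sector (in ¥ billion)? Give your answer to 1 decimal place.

I − A =
  [   0.95    -0.35     0.00]
  [  -0.40     0.95    -0.45]
  [  -0.15    -0.15     0.70]
Cofactors of I−A, C_ij = (−1)^(i+j)·(minor ij) (rows/columns in the sector order above):
  C_11 = (0.95)(0.70) − (-0.45)(-0.15) = 0.5975
  C_12 = −[(-0.40)(0.70) − (-0.45)(-0.15)] = 0.3475
  C_13 = (-0.40)(-0.15) − (0.95)(-0.15) = 0.2025
  C_21 = −[(-0.35)(0.70) − (0.00)(-0.15)] = 0.2450
  C_22 = (0.95)(0.70) − (0.00)(-0.15) = 0.6650
  C_23 = −[(0.95)(-0.15) − (-0.35)(-0.15)] = 0.1950
  C_31 = (-0.35)(-0.45) − (0.00)(0.95) = 0.1575
  C_32 = −[(0.95)(-0.45) − (0.00)(-0.40)] = 0.4275
  C_33 = (0.95)(0.95) − (-0.35)(-0.40) = 0.7625
det(I−A) = Σ_j (I−A)_1j·C_1j = (0.95)(0.5975) + (-0.35)(0.3475) + (0.00)(0.2025) = 0.4460
adj(I−A) = Cᵀ =
  [ 0.5975   0.2450   0.1575]
  [ 0.3475   0.6650   0.4275]
  [ 0.2025   0.1950   0.7625]
(I − A)⁻¹ = adj(I−A) / det(I−A) ≈
  [   1.3397     0.5493     0.3531]
  [   0.7791     1.4910     0.9585]
  [   0.4540     0.4372     1.7096]
First solve x = (I − A)⁻¹ d = adj(I−A)·d / det(I−A); in particular x_L = (0.5975·15 + 0.2450·35 + 0.1575·45) / 0.4460 = 24.625 / 0.4460 ≈ 55.213.
Intermediate flow from E to L: z_EL = a_EL · x_L = 0.15 × 24.625 / 0.4460 = 3.69375 / 0.4460 ≈ 8.3.

z_EL = 8.3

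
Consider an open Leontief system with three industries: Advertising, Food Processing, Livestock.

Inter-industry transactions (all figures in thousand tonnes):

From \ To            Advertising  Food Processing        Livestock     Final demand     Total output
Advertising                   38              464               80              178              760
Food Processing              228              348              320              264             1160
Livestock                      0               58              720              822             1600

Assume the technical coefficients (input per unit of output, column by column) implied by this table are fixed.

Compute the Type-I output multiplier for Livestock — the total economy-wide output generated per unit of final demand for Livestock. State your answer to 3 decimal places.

m_L = 2.988

Technical coefficients a_ij = z_ij / X_j:
  a_AA = 38/760 = 0.05, a_FA = 228/760 = 0.30, a_LA = 0/760 = 0.00
  a_AF = 464/1160 = 0.40, a_FF = 348/1160 = 0.30, a_LF = 58/1160 = 0.05
  a_AL = 80/1600 = 0.05, a_FL = 320/1600 = 0.20, a_LL = 720/1600 = 0.45
I − A =
  [   0.95    -0.40    -0.05]
  [  -0.30     0.70    -0.20]
  [   0.00    -0.05     0.55]
Cofactors of I−A, C_ij = (−1)^(i+j)·(minor ij) (rows/columns in the sector order above):
  C_11 = (0.70)(0.55) − (-0.20)(-0.05) = 0.3750
  C_12 = −[(-0.30)(0.55) − (-0.20)(0.00)] = 0.1650
  C_13 = (-0.30)(-0.05) − (0.70)(0.00) = 0.0150
  C_21 = −[(-0.40)(0.55) − (-0.05)(-0.05)] = 0.2225
  C_22 = (0.95)(0.55) − (-0.05)(0.00) = 0.5225
  C_23 = −[(0.95)(-0.05) − (-0.40)(0.00)] = 0.0475
  C_31 = (-0.40)(-0.20) − (-0.05)(0.70) = 0.1150
  C_32 = −[(0.95)(-0.20) − (-0.05)(-0.30)] = 0.2050
  C_33 = (0.95)(0.70) − (-0.40)(-0.30) = 0.5450
det(I−A) = Σ_j (I−A)_1j·C_1j = (0.95)(0.3750) + (-0.40)(0.1650) + (-0.05)(0.0150) = 0.2895
adj(I−A) = Cᵀ =
  [ 0.3750   0.2225   0.1150]
  [ 0.1650   0.5225   0.2050]
  [ 0.0150   0.0475   0.5450]
(I − A)⁻¹ = adj(I−A) / det(I−A) ≈
  [   1.2953     0.7686     0.3972]
  [   0.5699     1.8048     0.7081]
  [   0.0518     0.1641     1.8826]
The output multiplier for sector j is the column-j sum of the Leontief inverse (I − A)⁻¹ = adj(I−A) / det(I−A).
Column L of adj(I−A): (0.1150, 0.2050, 0.5450); det(I−A) = 0.2895.
m_L = (0.1150 + 0.2050 + 0.5450) / 0.2895 = 0.865 / 0.2895 ≈ 2.988.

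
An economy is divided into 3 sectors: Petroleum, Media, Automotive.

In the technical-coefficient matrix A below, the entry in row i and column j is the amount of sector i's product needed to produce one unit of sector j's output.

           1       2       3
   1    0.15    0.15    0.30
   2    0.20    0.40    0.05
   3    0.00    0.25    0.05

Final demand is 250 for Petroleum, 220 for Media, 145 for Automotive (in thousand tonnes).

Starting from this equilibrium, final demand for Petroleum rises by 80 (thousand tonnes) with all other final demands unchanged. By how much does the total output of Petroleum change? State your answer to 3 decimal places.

Δx_1 = 103.631

I − A =
  [   0.85    -0.15    -0.30]
  [  -0.20     0.60    -0.05]
  [   0.00    -0.25     0.95]
Cofactors of I−A, C_ij = (−1)^(i+j)·(minor ij) (rows/columns in the sector order above):
  C_11 = (0.60)(0.95) − (-0.05)(-0.25) = 0.5575
  C_12 = −[(-0.20)(0.95) − (-0.05)(0.00)] = 0.1900
  C_13 = (-0.20)(-0.25) − (0.60)(0.00) = 0.0500
  C_21 = −[(-0.15)(0.95) − (-0.30)(-0.25)] = 0.2175
  C_22 = (0.85)(0.95) − (-0.30)(0.00) = 0.8075
  C_23 = −[(0.85)(-0.25) − (-0.15)(0.00)] = 0.2125
  C_31 = (-0.15)(-0.05) − (-0.30)(0.60) = 0.1875
  C_32 = −[(0.85)(-0.05) − (-0.30)(-0.20)] = 0.1025
  C_33 = (0.85)(0.60) − (-0.15)(-0.20) = 0.4800
det(I−A) = Σ_j (I−A)_1j·C_1j = (0.85)(0.5575) + (-0.15)(0.1900) + (-0.30)(0.0500) = 0.430375
adj(I−A) = Cᵀ =
  [ 0.5575   0.2175   0.1875]
  [ 0.1900   0.8075   0.1025]
  [ 0.0500   0.2125   0.4800]
(I − A)⁻¹ = adj(I−A) / det(I−A) ≈
  [   1.2954     0.5054     0.4357]
  [   0.4415     1.8763     0.2382]
  [   0.1162     0.4938     1.1153]
Δx = (I − A)⁻¹ Δd with Δd having +80 in the Petroleum component and 0 elsewhere.
So Δx_1 = L_11 · (+80), where L_11 = adj(I−A)_11 / det(I−A) = 0.5575 / 0.430375.
Δx_1 = 0.5575 × (+80) / 0.430375 = 44.60 / 0.430375 ≈ 103.631.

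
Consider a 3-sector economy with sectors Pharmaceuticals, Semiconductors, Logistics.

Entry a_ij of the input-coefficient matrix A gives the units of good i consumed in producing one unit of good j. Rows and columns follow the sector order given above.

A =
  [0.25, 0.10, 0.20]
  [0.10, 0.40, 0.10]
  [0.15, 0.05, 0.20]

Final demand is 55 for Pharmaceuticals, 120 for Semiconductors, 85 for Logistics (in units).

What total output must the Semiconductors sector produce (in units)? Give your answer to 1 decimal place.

x_2 = 249.3

I − A =
  [   0.75    -0.10    -0.20]
  [  -0.10     0.60    -0.10]
  [  -0.15    -0.05     0.80]
Cofactors of I−A, C_ij = (−1)^(i+j)·(minor ij) (rows/columns in the sector order above):
  C_11 = (0.60)(0.80) − (-0.10)(-0.05) = 0.4750
  C_12 = −[(-0.10)(0.80) − (-0.10)(-0.15)] = 0.0950
  C_13 = (-0.10)(-0.05) − (0.60)(-0.15) = 0.0950
  C_21 = −[(-0.10)(0.80) − (-0.20)(-0.05)] = 0.0900
  C_22 = (0.75)(0.80) − (-0.20)(-0.15) = 0.5700
  C_23 = −[(0.75)(-0.05) − (-0.10)(-0.15)] = 0.0525
  C_31 = (-0.10)(-0.10) − (-0.20)(0.60) = 0.1300
  C_32 = −[(0.75)(-0.10) − (-0.20)(-0.10)] = 0.0950
  C_33 = (0.75)(0.60) − (-0.10)(-0.10) = 0.4400
det(I−A) = Σ_j (I−A)_1j·C_1j = (0.75)(0.4750) + (-0.10)(0.0950) + (-0.20)(0.0950) = 0.32775
adj(I−A) = Cᵀ =
  [ 0.4750   0.0900   0.1300]
  [ 0.0950   0.5700   0.0950]
  [ 0.0950   0.0525   0.4400]
(I − A)⁻¹ = adj(I−A) / det(I−A) ≈
  [   1.4493     0.2746     0.3966]
  [   0.2899     1.7391     0.2899]
  [   0.2899     0.1602     1.3425]
x = (I − A)⁻¹ d = adj(I−A)·d / det(I−A), with det(I−A) = 0.32775:
  x_1 = (0.4750·55 + 0.0900·120 + 0.1300·85) / 0.32775 = 47.975 / 0.32775 ≈ 146.4
  x_2 = (0.0950·55 + 0.5700·120 + 0.0950·85) / 0.32775 = 81.70 / 0.32775 ≈ 249.3
  x_3 = (0.0950·55 + 0.0525·120 + 0.4400·85) / 0.32775 = 48.925 / 0.32775 ≈ 149.3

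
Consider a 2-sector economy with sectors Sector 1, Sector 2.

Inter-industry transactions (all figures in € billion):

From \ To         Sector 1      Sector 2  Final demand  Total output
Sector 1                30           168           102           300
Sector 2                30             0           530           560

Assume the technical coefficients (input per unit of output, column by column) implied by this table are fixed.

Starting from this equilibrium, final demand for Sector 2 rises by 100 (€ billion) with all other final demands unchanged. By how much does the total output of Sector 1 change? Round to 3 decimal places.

Technical coefficients a_ij = z_ij / X_j:
  a_11 = 30/300 = 0.10, a_21 = 30/300 = 0.10
  a_12 = 168/560 = 0.30, a_22 = 0/560 = 0.00
I − A =
  [   0.90    -0.30]
  [  -0.10     1.00]
det(I−A) = (0.90)(1.00) − (-0.30)(-0.10) = 0.8700
adj(I−A) = [[1.00, 0.30], [0.10, 0.90]]
(I − A)⁻¹ = adj(I−A) / det(I−A) ≈
  [   1.1494     0.3448]
  [   0.1149     1.0345]
Δx = (I − A)⁻¹ Δd with Δd having +100 in the Sector 2 component and 0 elsewhere.
So Δx_1 = L_12 · (+100), where L_12 = adj(I−A)_12 / det(I−A) = 0.30 / 0.8700.
Δx_1 = 0.30 × (+100) / 0.8700 = 30.00 / 0.8700 ≈ 34.483.

Δx_1 = 34.483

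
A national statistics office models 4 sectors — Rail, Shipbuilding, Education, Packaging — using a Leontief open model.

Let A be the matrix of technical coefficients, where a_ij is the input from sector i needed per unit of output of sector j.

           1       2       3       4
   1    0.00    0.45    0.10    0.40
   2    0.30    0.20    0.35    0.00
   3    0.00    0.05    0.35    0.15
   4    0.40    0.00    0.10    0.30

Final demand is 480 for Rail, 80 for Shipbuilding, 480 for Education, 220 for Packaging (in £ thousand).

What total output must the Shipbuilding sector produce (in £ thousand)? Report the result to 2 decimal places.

I − A =
  [   1.00    -0.45    -0.10    -0.40]
  [  -0.30     0.80    -0.35     0.00]
  [   0.00    -0.05     0.65    -0.15]
  [  -0.40     0.00    -0.10     0.70]
Compute the cofactors C_ij = (−1)^(i+j)·(3×3 minor ij) of I−A; the adjugate is their transpose:
adj(I−A) = Cᵀ =
  [ 0.339750   0.203500   0.198250   0.236625]
  [ 0.153000   0.330000   0.222000   0.135000]
  [ 0.058500   0.054000   0.337500   0.105750]
  [ 0.202500   0.124000   0.161500   0.413250]
det(I−A) = Σ_j (I−A)_1j·C_1j = (1.00)(0.339750) + (-0.45)(0.153000) + (-0.10)(0.058500) + (-0.40)(0.202500) = 0.18405
(I − A)⁻¹ = adj(I−A) / det(I−A) ≈
  [   1.8460     1.1057     1.0772     1.2857]
  [   0.8313     1.7930     1.2062     0.7335]
  [   0.3178     0.2934     1.8337     0.5746]
  [   1.1002     0.6737     0.8775     2.2453]
x = (I − A)⁻¹ d = adj(I−A)·d / det(I−A), with det(I−A) = 0.18405:
  x_1 = (0.339750·480 + 0.203500·80 + 0.198250·480 + 0.236625·220) / 0.18405 = 326.5775 / 0.18405 ≈ 1774.40
  x_2 = (0.153000·480 + 0.330000·80 + 0.222000·480 + 0.135000·220) / 0.18405 = 236.10 / 0.18405 ≈ 1282.80
  x_3 = (0.058500·480 + 0.054000·80 + 0.337500·480 + 0.105750·220) / 0.18405 = 217.665 / 0.18405 ≈ 1182.64
  x_4 = (0.202500·480 + 0.124000·80 + 0.161500·480 + 0.413250·220) / 0.18405 = 275.555 / 0.18405 ≈ 1497.17

x_2 = 1282.80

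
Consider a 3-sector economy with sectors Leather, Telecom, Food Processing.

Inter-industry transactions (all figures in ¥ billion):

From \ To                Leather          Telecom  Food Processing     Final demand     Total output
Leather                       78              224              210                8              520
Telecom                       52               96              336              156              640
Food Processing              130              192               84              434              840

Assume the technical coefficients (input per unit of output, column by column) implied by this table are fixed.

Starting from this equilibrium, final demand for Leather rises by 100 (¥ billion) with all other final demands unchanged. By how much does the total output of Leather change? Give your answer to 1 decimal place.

Δx_1 = 153.2

Technical coefficients a_ij = z_ij / X_j:
  a_11 = 78/520 = 0.15, a_21 = 52/520 = 0.10, a_31 = 130/520 = 0.25
  a_12 = 224/640 = 0.35, a_22 = 96/640 = 0.15, a_32 = 192/640 = 0.30
  a_13 = 210/840 = 0.25, a_23 = 336/840 = 0.40, a_33 = 84/840 = 0.10
I − A =
  [   0.85    -0.35    -0.25]
  [  -0.10     0.85    -0.40]
  [  -0.25    -0.30     0.90]
Cofactors of I−A, C_ij = (−1)^(i+j)·(minor ij) (rows/columns in the sector order above):
  C_11 = (0.85)(0.90) − (-0.40)(-0.30) = 0.6450
  C_12 = −[(-0.10)(0.90) − (-0.40)(-0.25)] = 0.1900
  C_13 = (-0.10)(-0.30) − (0.85)(-0.25) = 0.2425
  C_21 = −[(-0.35)(0.90) − (-0.25)(-0.30)] = 0.3900
  C_22 = (0.85)(0.90) − (-0.25)(-0.25) = 0.7025
  C_23 = −[(0.85)(-0.30) − (-0.35)(-0.25)] = 0.3425
  C_31 = (-0.35)(-0.40) − (-0.25)(0.85) = 0.3525
  C_32 = −[(0.85)(-0.40) − (-0.25)(-0.10)] = 0.3650
  C_33 = (0.85)(0.85) − (-0.35)(-0.10) = 0.6875
det(I−A) = Σ_j (I−A)_1j·C_1j = (0.85)(0.6450) + (-0.35)(0.1900) + (-0.25)(0.2425) = 0.421125
adj(I−A) = Cᵀ =
  [ 0.6450   0.3900   0.3525]
  [ 0.1900   0.7025   0.3650]
  [ 0.2425   0.3425   0.6875]
(I − A)⁻¹ = adj(I−A) / det(I−A) ≈
  [   1.5316     0.9261     0.8370]
  [   0.4512     1.6682     0.8667]
  [   0.5758     0.8133     1.6325]
Δx = (I − A)⁻¹ Δd with Δd having +100 in the Leather component and 0 elsewhere.
So Δx_1 = L_11 · (+100), where L_11 = adj(I−A)_11 / det(I−A) = 0.6450 / 0.421125.
Δx_1 = 0.6450 × (+100) / 0.421125 = 64.50 / 0.421125 ≈ 153.2.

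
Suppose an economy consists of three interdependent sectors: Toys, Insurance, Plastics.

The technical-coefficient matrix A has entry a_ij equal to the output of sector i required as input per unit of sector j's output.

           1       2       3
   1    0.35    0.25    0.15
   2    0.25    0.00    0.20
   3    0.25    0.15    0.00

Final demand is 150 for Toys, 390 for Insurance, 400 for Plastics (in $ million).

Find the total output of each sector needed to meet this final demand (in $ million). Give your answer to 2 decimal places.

x_1 = 647.52, x_2 = 684.80, x_3 = 664.60

I − A =
  [   0.65    -0.25    -0.15]
  [  -0.25     1.00    -0.20]
  [  -0.25    -0.15     1.00]
Cofactors of I−A, C_ij = (−1)^(i+j)·(minor ij) (rows/columns in the sector order above):
  C_11 = (1.00)(1.00) − (-0.20)(-0.15) = 0.9700
  C_12 = −[(-0.25)(1.00) − (-0.20)(-0.25)] = 0.3000
  C_13 = (-0.25)(-0.15) − (1.00)(-0.25) = 0.2875
  C_21 = −[(-0.25)(1.00) − (-0.15)(-0.15)] = 0.2725
  C_22 = (0.65)(1.00) − (-0.15)(-0.25) = 0.6125
  C_23 = −[(0.65)(-0.15) − (-0.25)(-0.25)] = 0.1600
  C_31 = (-0.25)(-0.20) − (-0.15)(1.00) = 0.2000
  C_32 = −[(0.65)(-0.20) − (-0.15)(-0.25)] = 0.1675
  C_33 = (0.65)(1.00) − (-0.25)(-0.25) = 0.5875
det(I−A) = Σ_j (I−A)_1j·C_1j = (0.65)(0.9700) + (-0.25)(0.3000) + (-0.15)(0.2875) = 0.512375
adj(I−A) = Cᵀ =
  [ 0.9700   0.2725   0.2000]
  [ 0.3000   0.6125   0.1675]
  [ 0.2875   0.1600   0.5875]
(I − A)⁻¹ = adj(I−A) / det(I−A) ≈
  [   1.8931     0.5318     0.3903]
  [   0.5855     1.1954     0.3269]
  [   0.5611     0.3123     1.1466]
x = (I − A)⁻¹ d = adj(I−A)·d / det(I−A), with det(I−A) = 0.512375:
  x_1 = (0.9700·150 + 0.2725·390 + 0.2000·400) / 0.512375 = 331.775 / 0.512375 ≈ 647.52
  x_2 = (0.3000·150 + 0.6125·390 + 0.1675·400) / 0.512375 = 350.875 / 0.512375 ≈ 684.80
  x_3 = (0.2875·150 + 0.1600·390 + 0.5875·400) / 0.512375 = 340.525 / 0.512375 ≈ 664.60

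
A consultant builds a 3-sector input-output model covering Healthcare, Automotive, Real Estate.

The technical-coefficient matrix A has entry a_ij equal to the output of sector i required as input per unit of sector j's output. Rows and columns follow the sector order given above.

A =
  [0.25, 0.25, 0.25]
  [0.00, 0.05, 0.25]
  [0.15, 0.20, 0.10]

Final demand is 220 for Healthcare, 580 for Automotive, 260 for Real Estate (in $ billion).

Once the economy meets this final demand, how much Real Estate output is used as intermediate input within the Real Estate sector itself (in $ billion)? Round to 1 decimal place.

z_RR = 58.2

I − A =
  [   0.75    -0.25    -0.25]
  [   0.00     0.95    -0.25]
  [  -0.15    -0.20     0.90]
Cofactors of I−A, C_ij = (−1)^(i+j)·(minor ij) (rows/columns in the sector order above):
  C_11 = (0.95)(0.90) − (-0.25)(-0.20) = 0.8050
  C_12 = −[(0.00)(0.90) − (-0.25)(-0.15)] = 0.0375
  C_13 = (0.00)(-0.20) − (0.95)(-0.15) = 0.1425
  C_21 = −[(-0.25)(0.90) − (-0.25)(-0.20)] = 0.2750
  C_22 = (0.75)(0.90) − (-0.25)(-0.15) = 0.6375
  C_23 = −[(0.75)(-0.20) − (-0.25)(-0.15)] = 0.1875
  C_31 = (-0.25)(-0.25) − (-0.25)(0.95) = 0.3000
  C_32 = −[(0.75)(-0.25) − (-0.25)(0.00)] = 0.1875
  C_33 = (0.75)(0.95) − (-0.25)(0.00) = 0.7125
det(I−A) = Σ_j (I−A)_1j·C_1j = (0.75)(0.8050) + (-0.25)(0.0375) + (-0.25)(0.1425) = 0.55875
adj(I−A) = Cᵀ =
  [ 0.8050   0.2750   0.3000]
  [ 0.0375   0.6375   0.1875]
  [ 0.1425   0.1875   0.7125]
(I − A)⁻¹ = adj(I−A) / det(I−A) ≈
  [   1.4407     0.4922     0.5369]
  [   0.0671     1.1409     0.3356]
  [   0.2550     0.3356     1.2752]
First solve x = (I − A)⁻¹ d = adj(I−A)·d / det(I−A); in particular x_R = (0.1425·220 + 0.1875·580 + 0.7125·260) / 0.55875 = 325.35 / 0.55875 ≈ 582.282.
Intermediate flow from R to R: z_RR = a_RR · x_R = 0.10 × 325.35 / 0.55875 = 32.535 / 0.55875 ≈ 58.2.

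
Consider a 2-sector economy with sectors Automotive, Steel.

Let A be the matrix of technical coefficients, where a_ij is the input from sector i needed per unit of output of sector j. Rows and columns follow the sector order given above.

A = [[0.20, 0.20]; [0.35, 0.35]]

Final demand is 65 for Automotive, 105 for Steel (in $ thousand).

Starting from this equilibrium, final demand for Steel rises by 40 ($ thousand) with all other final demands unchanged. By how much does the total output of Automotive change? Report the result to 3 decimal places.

I − A =
  [   0.80    -0.20]
  [  -0.35     0.65]
det(I−A) = (0.80)(0.65) − (-0.20)(-0.35) = 0.4500
adj(I−A) = [[0.65, 0.20], [0.35, 0.80]]
(I − A)⁻¹ = adj(I−A) / det(I−A) ≈
  [   1.4444     0.4444]
  [   0.7778     1.7778]
Δx = (I − A)⁻¹ Δd with Δd having +40 in the Steel component and 0 elsewhere.
So Δx_A = L_AS · (+40), where L_AS = adj(I−A)_AS / det(I−A) = 0.20 / 0.4500.
Δx_A = 0.20 × (+40) / 0.4500 = 8.00 / 0.4500 ≈ 17.778.

Δx_A = 17.778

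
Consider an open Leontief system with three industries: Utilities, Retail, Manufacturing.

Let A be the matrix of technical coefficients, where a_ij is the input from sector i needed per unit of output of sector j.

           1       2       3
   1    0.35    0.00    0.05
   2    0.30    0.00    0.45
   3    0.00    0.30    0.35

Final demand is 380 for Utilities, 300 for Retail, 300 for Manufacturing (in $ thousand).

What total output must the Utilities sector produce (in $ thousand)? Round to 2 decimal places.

x_1 = 651.63

I − A =
  [   0.65     0.00    -0.05]
  [  -0.30     1.00    -0.45]
  [   0.00    -0.30     0.65]
Cofactors of I−A, C_ij = (−1)^(i+j)·(minor ij) (rows/columns in the sector order above):
  C_11 = (1.00)(0.65) − (-0.45)(-0.30) = 0.5150
  C_12 = −[(-0.30)(0.65) − (-0.45)(0.00)] = 0.1950
  C_13 = (-0.30)(-0.30) − (1.00)(0.00) = 0.0900
  C_21 = −[(0.00)(0.65) − (-0.05)(-0.30)] = 0.0150
  C_22 = (0.65)(0.65) − (-0.05)(0.00) = 0.4225
  C_23 = −[(0.65)(-0.30) − (0.00)(0.00)] = 0.1950
  C_31 = (0.00)(-0.45) − (-0.05)(1.00) = 0.0500
  C_32 = −[(0.65)(-0.45) − (-0.05)(-0.30)] = 0.3075
  C_33 = (0.65)(1.00) − (0.00)(-0.30) = 0.6500
det(I−A) = Σ_j (I−A)_1j·C_1j = (0.65)(0.5150) + (0.00)(0.1950) + (-0.05)(0.0900) = 0.33025
adj(I−A) = Cᵀ =
  [ 0.5150   0.0150   0.0500]
  [ 0.1950   0.4225   0.3075]
  [ 0.0900   0.1950   0.6500]
(I − A)⁻¹ = adj(I−A) / det(I−A) ≈
  [   1.5594     0.0454     0.1514]
  [   0.5905     1.2793     0.9311]
  [   0.2725     0.5905     1.9682]
x = (I − A)⁻¹ d = adj(I−A)·d / det(I−A), with det(I−A) = 0.33025:
  x_1 = (0.5150·380 + 0.0150·300 + 0.0500·300) / 0.33025 = 215.20 / 0.33025 ≈ 651.63
  x_2 = (0.1950·380 + 0.4225·300 + 0.3075·300) / 0.33025 = 293.10 / 0.33025 ≈ 887.51
  x_3 = (0.0900·380 + 0.1950·300 + 0.6500·300) / 0.33025 = 287.70 / 0.33025 ≈ 871.16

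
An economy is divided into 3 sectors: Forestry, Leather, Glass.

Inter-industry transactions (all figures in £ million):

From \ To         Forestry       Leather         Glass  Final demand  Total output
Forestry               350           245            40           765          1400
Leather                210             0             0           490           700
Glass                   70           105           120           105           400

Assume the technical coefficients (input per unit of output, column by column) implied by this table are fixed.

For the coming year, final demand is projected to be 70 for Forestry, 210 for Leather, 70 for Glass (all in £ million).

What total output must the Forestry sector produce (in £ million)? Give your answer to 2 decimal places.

Technical coefficients a_ij = z_ij / X_j:
  a_FF = 350/1400 = 0.25, a_LF = 210/1400 = 0.15, a_GF = 70/1400 = 0.05
  a_FL = 245/700 = 0.35, a_LL = 0/700 = 0.00, a_GL = 105/700 = 0.15
  a_FG = 40/400 = 0.10, a_LG = 0/400 = 0.00, a_GG = 120/400 = 0.30
I − A =
  [   0.75    -0.35    -0.10]
  [  -0.15     1.00     0.00]
  [  -0.05    -0.15     0.70]
Cofactors of I−A, C_ij = (−1)^(i+j)·(minor ij) (rows/columns in the sector order above):
  C_11 = (1.00)(0.70) − (0.00)(-0.15) = 0.7000
  C_12 = −[(-0.15)(0.70) − (0.00)(-0.05)] = 0.1050
  C_13 = (-0.15)(-0.15) − (1.00)(-0.05) = 0.0725
  C_21 = −[(-0.35)(0.70) − (-0.10)(-0.15)] = 0.2600
  C_22 = (0.75)(0.70) − (-0.10)(-0.05) = 0.5200
  C_23 = −[(0.75)(-0.15) − (-0.35)(-0.05)] = 0.1300
  C_31 = (-0.35)(0.00) − (-0.10)(1.00) = 0.1000
  C_32 = −[(0.75)(0.00) − (-0.10)(-0.15)] = 0.0150
  C_33 = (0.75)(1.00) − (-0.35)(-0.15) = 0.6975
det(I−A) = Σ_j (I−A)_1j·C_1j = (0.75)(0.7000) + (-0.35)(0.1050) + (-0.10)(0.0725) = 0.4810
adj(I−A) = Cᵀ =
  [ 0.7000   0.2600   0.1000]
  [ 0.1050   0.5200   0.0150]
  [ 0.0725   0.1300   0.6975]
(I − A)⁻¹ = adj(I−A) / det(I−A) ≈
  [   1.4553     0.5405     0.2079]
  [   0.2183     1.0811     0.0312]
  [   0.1507     0.2703     1.4501]
x = (I − A)⁻¹ d = adj(I−A)·d / det(I−A), with det(I−A) = 0.4810:
  x_F = (0.7000·70 + 0.2600·210 + 0.1000·70) / 0.4810 = 110.60 / 0.4810 ≈ 229.94
  x_L = (0.1050·70 + 0.5200·210 + 0.0150·70) / 0.4810 = 117.60 / 0.4810 ≈ 244.49
  x_G = (0.0725·70 + 0.1300·210 + 0.6975·70) / 0.4810 = 81.20 / 0.4810 ≈ 168.81

x_F = 229.94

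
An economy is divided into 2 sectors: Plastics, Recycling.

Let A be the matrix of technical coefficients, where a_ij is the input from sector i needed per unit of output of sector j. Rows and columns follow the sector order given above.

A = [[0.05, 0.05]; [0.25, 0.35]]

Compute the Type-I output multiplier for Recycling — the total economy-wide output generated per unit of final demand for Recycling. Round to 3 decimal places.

m_2 = 1.653

I − A =
  [   0.95    -0.05]
  [  -0.25     0.65]
det(I−A) = (0.95)(0.65) − (-0.05)(-0.25) = 0.6050
adj(I−A) = [[0.65, 0.05], [0.25, 0.95]]
(I − A)⁻¹ = adj(I−A) / det(I−A) ≈
  [   1.0744     0.0826]
  [   0.4132     1.5702]
The output multiplier for sector j is the column-j sum of the Leontief inverse (I − A)⁻¹ = adj(I−A) / det(I−A).
Column 2 of adj(I−A): (0.05, 0.95); det(I−A) = 0.6050.
m_2 = (0.05 + 0.95) / 0.6050 = 1.00 / 0.6050 ≈ 1.653.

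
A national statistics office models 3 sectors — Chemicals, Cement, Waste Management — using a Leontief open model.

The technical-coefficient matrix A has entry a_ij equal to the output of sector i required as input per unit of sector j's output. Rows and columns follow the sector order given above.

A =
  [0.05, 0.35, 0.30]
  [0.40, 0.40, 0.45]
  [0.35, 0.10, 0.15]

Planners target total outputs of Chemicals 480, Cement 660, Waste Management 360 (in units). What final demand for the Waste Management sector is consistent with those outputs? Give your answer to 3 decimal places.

I − A =
  [   0.95    -0.35    -0.30]
  [  -0.40     0.60    -0.45]
  [  -0.35    -0.10     0.85]
d = (I − A) x:
  d_1 = (+0.95)·480 + (-0.35)·660 + (-0.30)·360 = 117.000
  d_2 = (-0.40)·480 + (+0.60)·660 + (-0.45)·360 = 42.000
  d_3 = (-0.35)·480 + (-0.10)·660 + (+0.85)·360 = 72.000

d_3 = 72.000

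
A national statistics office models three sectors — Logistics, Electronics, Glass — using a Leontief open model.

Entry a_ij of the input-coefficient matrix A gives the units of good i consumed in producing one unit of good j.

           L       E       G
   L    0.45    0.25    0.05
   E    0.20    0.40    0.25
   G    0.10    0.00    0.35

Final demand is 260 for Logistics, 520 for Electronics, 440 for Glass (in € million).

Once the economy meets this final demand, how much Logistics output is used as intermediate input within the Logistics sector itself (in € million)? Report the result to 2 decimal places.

I − A =
  [   0.55    -0.25    -0.05]
  [  -0.20     0.60    -0.25]
  [  -0.10     0.00     0.65]
Cofactors of I−A, C_ij = (−1)^(i+j)·(minor ij) (rows/columns in the sector order above):
  C_11 = (0.60)(0.65) − (-0.25)(0.00) = 0.3900
  C_12 = −[(-0.20)(0.65) − (-0.25)(-0.10)] = 0.1550
  C_13 = (-0.20)(0.00) − (0.60)(-0.10) = 0.0600
  C_21 = −[(-0.25)(0.65) − (-0.05)(0.00)] = 0.1625
  C_22 = (0.55)(0.65) − (-0.05)(-0.10) = 0.3525
  C_23 = −[(0.55)(0.00) − (-0.25)(-0.10)] = 0.0250
  C_31 = (-0.25)(-0.25) − (-0.05)(0.60) = 0.0925
  C_32 = −[(0.55)(-0.25) − (-0.05)(-0.20)] = 0.1475
  C_33 = (0.55)(0.60) − (-0.25)(-0.20) = 0.2800
det(I−A) = Σ_j (I−A)_1j·C_1j = (0.55)(0.3900) + (-0.25)(0.1550) + (-0.05)(0.0600) = 0.17275
adj(I−A) = Cᵀ =
  [ 0.3900   0.1625   0.0925]
  [ 0.1550   0.3525   0.1475]
  [ 0.0600   0.0250   0.2800]
(I − A)⁻¹ = adj(I−A) / det(I−A) ≈
  [   2.2576     0.9407     0.5355]
  [   0.8973     2.0405     0.8538]
  [   0.3473     0.1447     1.6208]
First solve x = (I − A)⁻¹ d = adj(I−A)·d / det(I−A); in particular x_L = (0.3900·260 + 0.1625·520 + 0.0925·440) / 0.17275 = 226.60 / 0.17275 ≈ 1311.7221.
Intermediate flow from L to L: z_LL = a_LL · x_L = 0.45 × 226.60 / 0.17275 = 101.97 / 0.17275 ≈ 590.27.

z_LL = 590.27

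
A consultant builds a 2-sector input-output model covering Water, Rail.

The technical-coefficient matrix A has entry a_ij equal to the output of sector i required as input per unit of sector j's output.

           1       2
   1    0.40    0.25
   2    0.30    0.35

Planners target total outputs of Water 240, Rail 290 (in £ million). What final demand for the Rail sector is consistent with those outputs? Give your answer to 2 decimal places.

d_2 = 116.50

I − A =
  [   0.60    -0.25]
  [  -0.30     0.65]
d = (I − A) x:
  d_1 = (+0.60)·240 + (-0.25)·290 = 71.50
  d_2 = (-0.30)·240 + (+0.65)·290 = 116.50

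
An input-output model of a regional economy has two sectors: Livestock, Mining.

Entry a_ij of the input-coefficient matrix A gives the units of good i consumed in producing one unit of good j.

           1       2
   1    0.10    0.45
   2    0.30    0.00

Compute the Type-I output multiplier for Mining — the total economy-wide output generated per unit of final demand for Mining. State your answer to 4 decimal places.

I − A =
  [   0.90    -0.45]
  [  -0.30     1.00]
det(I−A) = (0.90)(1.00) − (-0.45)(-0.30) = 0.7650
adj(I−A) = [[1.00, 0.45], [0.30, 0.90]]
(I − A)⁻¹ = adj(I−A) / det(I−A) ≈
  [   1.30719     0.58824]
  [   0.39216     1.17647]
The output multiplier for sector j is the column-j sum of the Leontief inverse (I − A)⁻¹ = adj(I−A) / det(I−A).
Column 2 of adj(I−A): (0.45, 0.90); det(I−A) = 0.7650.
m_2 = (0.45 + 0.90) / 0.7650 = 1.35 / 0.7650 ≈ 1.7647.

m_2 = 1.7647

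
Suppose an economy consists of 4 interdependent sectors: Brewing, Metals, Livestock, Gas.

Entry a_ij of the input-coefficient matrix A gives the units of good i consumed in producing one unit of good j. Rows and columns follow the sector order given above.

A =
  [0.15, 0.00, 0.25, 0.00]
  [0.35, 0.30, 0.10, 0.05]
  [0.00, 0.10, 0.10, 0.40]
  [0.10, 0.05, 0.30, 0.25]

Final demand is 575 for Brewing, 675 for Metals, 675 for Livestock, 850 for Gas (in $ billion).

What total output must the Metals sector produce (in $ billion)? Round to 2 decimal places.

x_M = 2030.16

I − A =
  [   0.85     0.00    -0.25     0.00]
  [  -0.35     0.70    -0.10    -0.05]
  [   0.00    -0.10     0.90    -0.40]
  [  -0.10    -0.05    -0.30     0.75]
Compute the cofactors C_ij = (−1)^(i+j)·(3×3 minor ij) of I−A; the adjugate is their transpose:
adj(I−A) = Cᵀ =
  [ 0.375250   0.023750   0.130625   0.071250]
  [ 0.202750   0.461750   0.143375   0.107250]
  [ 0.061750   0.080750   0.444125   0.242250]
  [ 0.088250   0.066250   0.204625   0.518250]
det(I−A) = Σ_j (I−A)_1j·C_1j = (0.85)(0.375250) + (0.00)(0.202750) + (-0.25)(0.061750) + (0.00)(0.088250) = 0.303525
(I − A)⁻¹ = adj(I−A) / det(I−A) ≈
  [   1.2363     0.0782     0.4304     0.2347]
  [   0.6680     1.5213     0.4724     0.3533]
  [   0.2034     0.2660     1.4632     0.7981]
  [   0.2908     0.2183     0.6742     1.7074]
x = (I − A)⁻¹ d = adj(I−A)·d / det(I−A), with det(I−A) = 0.303525:
  x_B = (0.375250·575 + 0.023750·675 + 0.130625·675 + 0.071250·850) / 0.303525 = 380.534375 / 0.303525 ≈ 1253.72
  x_M = (0.202750·575 + 0.461750·675 + 0.143375·675 + 0.107250·850) / 0.303525 = 616.203125 / 0.303525 ≈ 2030.16
  x_L = (0.061750·575 + 0.080750·675 + 0.444125·675 + 0.242250·850) / 0.303525 = 595.709375 / 0.303525 ≈ 1962.64
  x_G = (0.088250·575 + 0.066250·675 + 0.204625·675 + 0.518250·850) / 0.303525 = 674.096875 / 0.303525 ≈ 2220.89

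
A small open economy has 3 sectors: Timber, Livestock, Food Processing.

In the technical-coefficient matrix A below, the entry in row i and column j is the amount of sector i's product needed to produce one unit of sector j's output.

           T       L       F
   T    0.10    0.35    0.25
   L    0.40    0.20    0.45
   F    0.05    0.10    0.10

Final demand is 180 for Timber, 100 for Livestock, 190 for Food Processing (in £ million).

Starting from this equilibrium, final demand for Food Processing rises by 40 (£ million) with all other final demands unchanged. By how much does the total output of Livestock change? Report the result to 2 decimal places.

Δx_L = 44.53

I − A =
  [   0.90    -0.35    -0.25]
  [  -0.40     0.80    -0.45]
  [  -0.05    -0.10     0.90]
Cofactors of I−A, C_ij = (−1)^(i+j)·(minor ij) (rows/columns in the sector order above):
  C_11 = (0.80)(0.90) − (-0.45)(-0.10) = 0.6750
  C_12 = −[(-0.40)(0.90) − (-0.45)(-0.05)] = 0.3825
  C_13 = (-0.40)(-0.10) − (0.80)(-0.05) = 0.0800
  C_21 = −[(-0.35)(0.90) − (-0.25)(-0.10)] = 0.3400
  C_22 = (0.90)(0.90) − (-0.25)(-0.05) = 0.7975
  C_23 = −[(0.90)(-0.10) − (-0.35)(-0.05)] = 0.1075
  C_31 = (-0.35)(-0.45) − (-0.25)(0.80) = 0.3575
  C_32 = −[(0.90)(-0.45) − (-0.25)(-0.40)] = 0.5050
  C_33 = (0.90)(0.80) − (-0.35)(-0.40) = 0.5800
det(I−A) = Σ_j (I−A)_1j·C_1j = (0.90)(0.6750) + (-0.35)(0.3825) + (-0.25)(0.0800) = 0.453625
adj(I−A) = Cᵀ =
  [ 0.6750   0.3400   0.3575]
  [ 0.3825   0.7975   0.5050]
  [ 0.0800   0.1075   0.5800]
(I − A)⁻¹ = adj(I−A) / det(I−A) ≈
  [   1.4880     0.7495     0.7881]
  [   0.8432     1.7581     1.1133]
  [   0.1764     0.2370     1.2786]
Δx = (I − A)⁻¹ Δd with Δd having +40 in the Food Processing component and 0 elsewhere.
So Δx_L = L_LF · (+40), where L_LF = adj(I−A)_LF / det(I−A) = 0.5050 / 0.453625.
Δx_L = 0.5050 × (+40) / 0.453625 = 20.20 / 0.453625 ≈ 44.53.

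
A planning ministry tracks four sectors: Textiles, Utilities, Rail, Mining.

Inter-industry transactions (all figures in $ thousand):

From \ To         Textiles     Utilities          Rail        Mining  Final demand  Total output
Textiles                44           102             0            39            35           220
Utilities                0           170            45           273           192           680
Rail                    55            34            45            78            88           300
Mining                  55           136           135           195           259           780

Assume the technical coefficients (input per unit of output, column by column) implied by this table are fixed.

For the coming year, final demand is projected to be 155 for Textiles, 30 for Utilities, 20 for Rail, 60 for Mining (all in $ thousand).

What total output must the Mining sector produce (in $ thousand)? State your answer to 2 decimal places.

Technical coefficients a_ij = z_ij / X_j:
  a_TT = 44/220 = 0.20, a_UT = 0/220 = 0.00, a_RT = 55/220 = 0.25, a_MT = 55/220 = 0.25
  a_TU = 102/680 = 0.15, a_UU = 170/680 = 0.25, a_RU = 34/680 = 0.05, a_MU = 136/680 = 0.20
  a_TR = 0/300 = 0.00, a_UR = 45/300 = 0.15, a_RR = 45/300 = 0.15, a_MR = 135/300 = 0.45
  a_TM = 39/780 = 0.05, a_UM = 273/780 = 0.35, a_RM = 78/780 = 0.10, a_MM = 195/780 = 0.25
I − A =
  [   0.80    -0.15     0.00    -0.05]
  [   0.00     0.75    -0.15    -0.35]
  [  -0.25    -0.05     0.85    -0.10]
  [  -0.25    -0.20    -0.45     0.75]
Compute the cofactors C_ij = (−1)^(i+j)·(3×3 minor ij) of I−A; the adjugate is their transpose:
adj(I−A) = Cᵀ =
  [ 0.368375   0.098500   0.058875   0.078375]
  [ 0.145625   0.457750   0.214125   0.251875]
  [ 0.146250   0.079750   0.371500   0.096500]
  [ 0.249375   0.202750   0.299625   0.498375]
det(I−A) = Σ_j (I−A)_1j·C_1j = (0.80)(0.368375) + (-0.15)(0.145625) + (0.00)(0.146250) + (-0.05)(0.249375) = 0.2603875
(I − A)⁻¹ = adj(I−A) / det(I−A) ≈
  [   1.4147     0.3783     0.2261     0.3010]
  [   0.5593     1.7580     0.8223     0.9673]
  [   0.5617     0.3063     1.4267     0.3706]
  [   0.9577     0.7786     1.1507     1.9140]
x = (I − A)⁻¹ d = adj(I−A)·d / det(I−A), with det(I−A) = 0.2603875:
  x_T = (0.368375·155 + 0.098500·30 + 0.058875·20 + 0.078375·60) / 0.2603875 = 65.933125 / 0.2603875 ≈ 253.21
  x_U = (0.145625·155 + 0.457750·30 + 0.214125·20 + 0.251875·60) / 0.2603875 = 55.699375 / 0.2603875 ≈ 213.91
  x_R = (0.146250·155 + 0.079750·30 + 0.371500·20 + 0.096500·60) / 0.2603875 = 38.28125 / 0.2603875 ≈ 147.02
  x_M = (0.249375·155 + 0.202750·30 + 0.299625·20 + 0.498375·60) / 0.2603875 = 80.630625 / 0.2603875 ≈ 309.66

x_M = 309.66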